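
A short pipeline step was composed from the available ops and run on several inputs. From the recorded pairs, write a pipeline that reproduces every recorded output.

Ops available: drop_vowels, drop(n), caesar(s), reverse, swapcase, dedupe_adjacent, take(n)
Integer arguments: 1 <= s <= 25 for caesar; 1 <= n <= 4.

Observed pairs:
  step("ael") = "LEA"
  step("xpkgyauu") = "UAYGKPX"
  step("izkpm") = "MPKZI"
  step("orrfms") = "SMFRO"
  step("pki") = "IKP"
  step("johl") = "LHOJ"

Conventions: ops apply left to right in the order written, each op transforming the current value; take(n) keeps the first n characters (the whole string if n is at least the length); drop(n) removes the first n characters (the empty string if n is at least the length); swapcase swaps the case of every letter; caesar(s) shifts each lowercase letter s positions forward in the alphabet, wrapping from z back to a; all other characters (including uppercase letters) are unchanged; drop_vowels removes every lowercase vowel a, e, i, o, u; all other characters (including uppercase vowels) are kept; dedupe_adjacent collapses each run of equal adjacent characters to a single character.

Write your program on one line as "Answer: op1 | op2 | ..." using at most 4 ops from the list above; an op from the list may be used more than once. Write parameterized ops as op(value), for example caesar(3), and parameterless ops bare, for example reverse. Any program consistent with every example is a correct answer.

reverse | swapcase | dedupe_adjacent

Check, running the answer program on each example:
  "ael" -> "lea" -> "LEA" -> "LEA"
  "xpkgyauu" -> "uuaygkpx" -> "UUAYGKPX" -> "UAYGKPX"
  "izkpm" -> "mpkzi" -> "MPKZI" -> "MPKZI"
  "orrfms" -> "smfrro" -> "SMFRRO" -> "SMFRO"
  "pki" -> "ikp" -> "IKP" -> "IKP"
  "johl" -> "lhoj" -> "LHOJ" -> "LHOJ"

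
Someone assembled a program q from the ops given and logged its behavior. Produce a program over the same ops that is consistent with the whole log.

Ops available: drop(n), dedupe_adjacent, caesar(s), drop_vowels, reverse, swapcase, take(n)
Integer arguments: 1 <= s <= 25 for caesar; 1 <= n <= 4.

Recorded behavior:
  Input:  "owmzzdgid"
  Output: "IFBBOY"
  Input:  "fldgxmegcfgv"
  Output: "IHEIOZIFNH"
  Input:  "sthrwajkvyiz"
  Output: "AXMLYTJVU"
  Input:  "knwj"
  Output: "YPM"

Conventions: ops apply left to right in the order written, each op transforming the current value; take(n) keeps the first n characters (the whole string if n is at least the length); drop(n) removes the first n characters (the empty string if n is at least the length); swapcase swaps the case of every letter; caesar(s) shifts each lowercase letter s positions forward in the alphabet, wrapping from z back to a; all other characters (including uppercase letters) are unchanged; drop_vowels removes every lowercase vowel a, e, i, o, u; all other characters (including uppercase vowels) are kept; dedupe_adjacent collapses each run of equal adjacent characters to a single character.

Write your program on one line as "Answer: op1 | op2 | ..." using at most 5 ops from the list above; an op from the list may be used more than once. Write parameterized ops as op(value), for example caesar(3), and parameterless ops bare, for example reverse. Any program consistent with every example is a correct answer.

reverse | drop_vowels | caesar(2) | swapcase | drop(1)

Check, running the answer program on each example:
  "owmzzdgid" -> "digdzzmwo" -> "dgdzzmw" -> "fifbboy" -> "FIFBBOY" -> "IFBBOY"
  "fldgxmegcfgv" -> "vgfcgemxgdlf" -> "vgfcgmxgdlf" -> "xiheiozifnh" -> "XIHEIOZIFNH" -> "IHEIOZIFNH"
  "sthrwajkvyiz" -> "ziyvkjawrhts" -> "zyvkjwrhts" -> "baxmlytjvu" -> "BAXMLYTJVU" -> "AXMLYTJVU"
  "knwj" -> "jwnk" -> "jwnk" -> "lypm" -> "LYPM" -> "YPM"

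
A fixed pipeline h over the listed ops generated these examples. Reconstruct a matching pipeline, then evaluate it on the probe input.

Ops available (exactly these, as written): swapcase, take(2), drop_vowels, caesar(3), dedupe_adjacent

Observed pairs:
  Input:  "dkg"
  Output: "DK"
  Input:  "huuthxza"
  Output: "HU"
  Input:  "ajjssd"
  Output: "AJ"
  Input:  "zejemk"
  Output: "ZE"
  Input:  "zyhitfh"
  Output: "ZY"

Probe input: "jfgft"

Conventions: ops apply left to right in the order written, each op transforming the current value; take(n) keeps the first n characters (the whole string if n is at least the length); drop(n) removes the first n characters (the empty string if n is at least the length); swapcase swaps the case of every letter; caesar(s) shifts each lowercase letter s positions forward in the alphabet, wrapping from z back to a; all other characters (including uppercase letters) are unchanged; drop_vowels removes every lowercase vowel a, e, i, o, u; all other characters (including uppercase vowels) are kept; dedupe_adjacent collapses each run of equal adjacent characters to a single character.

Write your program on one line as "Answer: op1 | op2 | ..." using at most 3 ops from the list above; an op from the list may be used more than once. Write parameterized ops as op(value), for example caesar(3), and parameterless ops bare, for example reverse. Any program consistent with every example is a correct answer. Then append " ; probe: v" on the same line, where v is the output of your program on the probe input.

take(2) | swapcase ; probe: "JF"

Check, running the answer program on each example:
  "dkg" -> "dk" -> "DK"
  "huuthxza" -> "hu" -> "HU"
  "ajjssd" -> "aj" -> "AJ"
  "zejemk" -> "ze" -> "ZE"
  "zyhitfh" -> "zy" -> "ZY"
  probe: "jfgft" -> "jf" -> "JF"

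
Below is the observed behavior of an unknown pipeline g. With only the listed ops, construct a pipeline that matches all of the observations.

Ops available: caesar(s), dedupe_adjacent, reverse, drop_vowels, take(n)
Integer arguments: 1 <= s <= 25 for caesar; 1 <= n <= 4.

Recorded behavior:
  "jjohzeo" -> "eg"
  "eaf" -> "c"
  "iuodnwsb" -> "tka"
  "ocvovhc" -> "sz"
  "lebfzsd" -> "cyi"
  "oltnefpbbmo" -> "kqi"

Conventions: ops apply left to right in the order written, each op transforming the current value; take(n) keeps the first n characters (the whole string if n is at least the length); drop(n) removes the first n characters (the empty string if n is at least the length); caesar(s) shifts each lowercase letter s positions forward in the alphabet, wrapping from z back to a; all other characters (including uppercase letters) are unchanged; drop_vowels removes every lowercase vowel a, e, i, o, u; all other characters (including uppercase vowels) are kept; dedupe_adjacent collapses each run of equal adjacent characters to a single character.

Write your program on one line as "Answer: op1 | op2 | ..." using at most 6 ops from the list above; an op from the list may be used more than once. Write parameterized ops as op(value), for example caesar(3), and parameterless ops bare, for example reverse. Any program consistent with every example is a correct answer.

drop_vowels | caesar(25) | take(3) | reverse | dedupe_adjacent | caesar(24)

Check, running the answer program on each example:
  "jjohzeo" -> "jjhz" -> "iigy" -> "iig" -> "gii" -> "gi" -> "eg"
  "eaf" -> "f" -> "e" -> "e" -> "e" -> "e" -> "c"
  "iuodnwsb" -> "dnwsb" -> "cmvra" -> "cmv" -> "vmc" -> "vmc" -> "tka"
  "ocvovhc" -> "cvvhc" -> "buugb" -> "buu" -> "uub" -> "ub" -> "sz"
  "lebfzsd" -> "lbfzsd" -> "kaeyrc" -> "kae" -> "eak" -> "eak" -> "cyi"
  "oltnefpbbmo" -> "ltnfpbbm" -> "ksmeoaal" -> "ksm" -> "msk" -> "msk" -> "kqi"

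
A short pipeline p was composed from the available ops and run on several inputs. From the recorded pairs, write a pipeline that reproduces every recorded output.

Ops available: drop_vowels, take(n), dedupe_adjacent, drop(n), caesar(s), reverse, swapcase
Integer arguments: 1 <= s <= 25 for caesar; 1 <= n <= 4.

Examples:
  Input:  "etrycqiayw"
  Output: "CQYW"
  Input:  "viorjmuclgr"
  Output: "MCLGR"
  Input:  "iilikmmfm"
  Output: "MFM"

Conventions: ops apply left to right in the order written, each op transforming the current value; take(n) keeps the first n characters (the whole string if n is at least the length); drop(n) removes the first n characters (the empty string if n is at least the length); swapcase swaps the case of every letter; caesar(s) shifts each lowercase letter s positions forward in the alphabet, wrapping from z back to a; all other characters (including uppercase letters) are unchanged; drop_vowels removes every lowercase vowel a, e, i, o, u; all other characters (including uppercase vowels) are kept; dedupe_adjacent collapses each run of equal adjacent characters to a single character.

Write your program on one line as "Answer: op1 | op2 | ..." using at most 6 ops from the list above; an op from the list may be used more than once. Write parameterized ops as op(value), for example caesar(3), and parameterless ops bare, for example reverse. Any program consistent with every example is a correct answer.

drop_vowels | reverse | swapcase | reverse | drop(3)

Check, running the answer program on each example:
  "etrycqiayw" -> "trycqyw" -> "wyqcyrt" -> "WYQCYRT" -> "TRYCQYW" -> "CQYW"
  "viorjmuclgr" -> "vrjmclgr" -> "rglcmjrv" -> "RGLCMJRV" -> "VRJMCLGR" -> "MCLGR"
  "iilikmmfm" -> "lkmmfm" -> "mfmmkl" -> "MFMMKL" -> "LKMMFM" -> "MFM"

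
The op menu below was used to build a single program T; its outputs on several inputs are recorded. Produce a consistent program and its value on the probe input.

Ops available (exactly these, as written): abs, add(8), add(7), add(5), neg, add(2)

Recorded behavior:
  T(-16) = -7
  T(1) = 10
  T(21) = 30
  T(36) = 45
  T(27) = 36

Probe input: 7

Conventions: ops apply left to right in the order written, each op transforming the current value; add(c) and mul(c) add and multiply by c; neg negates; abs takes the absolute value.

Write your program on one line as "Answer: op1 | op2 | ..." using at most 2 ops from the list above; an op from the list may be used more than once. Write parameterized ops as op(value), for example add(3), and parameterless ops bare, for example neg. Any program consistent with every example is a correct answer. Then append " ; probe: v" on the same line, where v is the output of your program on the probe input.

add(7) | add(2) ; probe: 16

Check, running the answer program on each example:
  -16 -> -9 -> -7
  1 -> 8 -> 10
  21 -> 28 -> 30
  36 -> 43 -> 45
  27 -> 34 -> 36
  probe: 7 -> 14 -> 16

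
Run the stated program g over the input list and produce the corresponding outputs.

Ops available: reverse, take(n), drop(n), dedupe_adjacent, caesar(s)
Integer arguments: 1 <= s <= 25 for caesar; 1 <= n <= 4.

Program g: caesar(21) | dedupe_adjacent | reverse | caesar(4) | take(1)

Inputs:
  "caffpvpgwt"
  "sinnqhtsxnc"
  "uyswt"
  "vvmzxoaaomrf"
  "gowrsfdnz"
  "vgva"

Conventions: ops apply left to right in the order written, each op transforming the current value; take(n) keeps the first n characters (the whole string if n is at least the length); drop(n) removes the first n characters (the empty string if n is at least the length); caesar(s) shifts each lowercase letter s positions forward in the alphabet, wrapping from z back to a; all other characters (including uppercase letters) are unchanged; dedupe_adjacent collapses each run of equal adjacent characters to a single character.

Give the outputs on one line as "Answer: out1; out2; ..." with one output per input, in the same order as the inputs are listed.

"s"; "b"; "s"; "e"; "y"; "z"

Execution, op by op:
  "caffpvpgwt" -> "xvaakqkbro" -> "xvakqkbro" -> "orbkqkavx" -> "svfouoezb" -> "s"
  "sinnqhtsxnc" -> "ndiilconsix" -> "ndilconsix" -> "xisnoclidn" -> "bmwrsgpmhr" -> "b"
  "uyswt" -> "ptnro" -> "ptnro" -> "orntp" -> "svrxt" -> "s"
  "vvmzxoaaomrf" -> "qqhusjvvjhma" -> "qhusjvjhma" -> "amhjvjsuhq" -> "eqlnznwylu" -> "e"
  "gowrsfdnz" -> "bjrmnayiu" -> "bjrmnayiu" -> "uiyanmrjb" -> "ymcerqvnf" -> "y"
  "vgva" -> "qbqv" -> "qbqv" -> "vqbq" -> "zufu" -> "z"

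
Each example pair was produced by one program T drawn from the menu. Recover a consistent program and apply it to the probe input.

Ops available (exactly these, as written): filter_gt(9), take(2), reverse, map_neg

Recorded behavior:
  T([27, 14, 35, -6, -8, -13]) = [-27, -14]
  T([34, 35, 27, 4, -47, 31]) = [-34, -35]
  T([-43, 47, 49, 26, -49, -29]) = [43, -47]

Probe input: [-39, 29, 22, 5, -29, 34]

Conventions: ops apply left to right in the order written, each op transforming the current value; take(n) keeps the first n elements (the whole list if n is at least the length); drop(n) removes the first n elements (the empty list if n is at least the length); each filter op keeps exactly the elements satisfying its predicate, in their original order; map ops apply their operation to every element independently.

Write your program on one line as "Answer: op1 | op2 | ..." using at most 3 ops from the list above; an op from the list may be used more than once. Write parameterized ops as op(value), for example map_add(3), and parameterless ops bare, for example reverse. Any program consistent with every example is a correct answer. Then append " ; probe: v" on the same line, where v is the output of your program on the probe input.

map_neg | take(2) ; probe: [39, -29]

Check, running the answer program on each example:
  [27, 14, 35, -6, -8, -13] -> [-27, -14, -35, 6, 8, 13] -> [-27, -14]
  [34, 35, 27, 4, -47, 31] -> [-34, -35, -27, -4, 47, -31] -> [-34, -35]
  [-43, 47, 49, 26, -49, -29] -> [43, -47, -49, -26, 49, 29] -> [43, -47]
  probe: [-39, 29, 22, 5, -29, 34] -> [39, -29, -22, -5, 29, -34] -> [39, -29]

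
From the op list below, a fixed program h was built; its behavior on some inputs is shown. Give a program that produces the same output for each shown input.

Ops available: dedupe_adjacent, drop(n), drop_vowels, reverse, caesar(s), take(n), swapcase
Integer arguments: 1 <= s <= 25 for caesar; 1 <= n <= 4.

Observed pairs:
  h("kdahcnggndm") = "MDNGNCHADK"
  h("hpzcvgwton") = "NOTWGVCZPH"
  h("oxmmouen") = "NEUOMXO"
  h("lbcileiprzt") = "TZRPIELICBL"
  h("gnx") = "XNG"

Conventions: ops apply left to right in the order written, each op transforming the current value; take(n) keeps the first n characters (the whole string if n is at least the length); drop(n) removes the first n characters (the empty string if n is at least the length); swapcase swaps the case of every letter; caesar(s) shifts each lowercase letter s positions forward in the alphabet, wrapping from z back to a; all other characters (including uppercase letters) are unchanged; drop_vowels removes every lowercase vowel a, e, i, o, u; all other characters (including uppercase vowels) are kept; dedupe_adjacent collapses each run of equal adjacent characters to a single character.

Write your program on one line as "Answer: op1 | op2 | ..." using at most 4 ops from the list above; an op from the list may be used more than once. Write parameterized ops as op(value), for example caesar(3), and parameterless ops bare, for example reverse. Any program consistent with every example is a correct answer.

swapcase | reverse | dedupe_adjacent

Check, running the answer program on each example:
  "kdahcnggndm" -> "KDAHCNGGNDM" -> "MDNGGNCHADK" -> "MDNGNCHADK"
  "hpzcvgwton" -> "HPZCVGWTON" -> "NOTWGVCZPH" -> "NOTWGVCZPH"
  "oxmmouen" -> "OXMMOUEN" -> "NEUOMMXO" -> "NEUOMXO"
  "lbcileiprzt" -> "LBCILEIPRZT" -> "TZRPIELICBL" -> "TZRPIELICBL"
  "gnx" -> "GNX" -> "XNG" -> "XNG"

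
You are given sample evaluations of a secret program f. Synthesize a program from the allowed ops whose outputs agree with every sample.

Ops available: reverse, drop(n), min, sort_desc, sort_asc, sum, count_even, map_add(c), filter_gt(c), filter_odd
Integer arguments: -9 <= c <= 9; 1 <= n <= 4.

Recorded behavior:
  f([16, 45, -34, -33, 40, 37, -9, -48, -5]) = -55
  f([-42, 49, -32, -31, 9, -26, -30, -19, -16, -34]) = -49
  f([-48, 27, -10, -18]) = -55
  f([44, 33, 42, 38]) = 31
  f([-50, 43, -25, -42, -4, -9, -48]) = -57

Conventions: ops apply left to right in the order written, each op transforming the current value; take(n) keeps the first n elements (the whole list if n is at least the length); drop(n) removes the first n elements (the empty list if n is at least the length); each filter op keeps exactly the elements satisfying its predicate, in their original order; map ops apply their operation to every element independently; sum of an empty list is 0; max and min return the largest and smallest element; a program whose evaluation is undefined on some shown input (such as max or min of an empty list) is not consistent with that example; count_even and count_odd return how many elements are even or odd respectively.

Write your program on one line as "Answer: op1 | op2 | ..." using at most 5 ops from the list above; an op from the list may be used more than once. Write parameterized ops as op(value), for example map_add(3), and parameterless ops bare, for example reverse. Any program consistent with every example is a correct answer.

map_add(-7) | filter_odd | sort_desc | sort_asc | min

Check, running the answer program on each example:
  [16, 45, -34, -33, 40, 37, -9, -48, -5] -> [9, 38, -41, -40, 33, 30, -16, -55, -12] -> [9, -41, 33, -55] -> [33, 9, -41, -55] -> [-55, -41, 9, 33] -> -55
  [-42, 49, -32, -31, 9, -26, -30, -19, -16, -34] -> [-49, 42, -39, -38, 2, -33, -37, -26, -23, -41] -> [-49, -39, -33, -37, -23, -41] -> [-23, -33, -37, -39, -41, -49] -> [-49, -41, -39, -37, -33, -23] -> -49
  [-48, 27, -10, -18] -> [-55, 20, -17, -25] -> [-55, -17, -25] -> [-17, -25, -55] -> [-55, -25, -17] -> -55
  [44, 33, 42, 38] -> [37, 26, 35, 31] -> [37, 35, 31] -> [37, 35, 31] -> [31, 35, 37] -> 31
  [-50, 43, -25, -42, -4, -9, -48] -> [-57, 36, -32, -49, -11, -16, -55] -> [-57, -49, -11, -55] -> [-11, -49, -55, -57] -> [-57, -55, -49, -11] -> -57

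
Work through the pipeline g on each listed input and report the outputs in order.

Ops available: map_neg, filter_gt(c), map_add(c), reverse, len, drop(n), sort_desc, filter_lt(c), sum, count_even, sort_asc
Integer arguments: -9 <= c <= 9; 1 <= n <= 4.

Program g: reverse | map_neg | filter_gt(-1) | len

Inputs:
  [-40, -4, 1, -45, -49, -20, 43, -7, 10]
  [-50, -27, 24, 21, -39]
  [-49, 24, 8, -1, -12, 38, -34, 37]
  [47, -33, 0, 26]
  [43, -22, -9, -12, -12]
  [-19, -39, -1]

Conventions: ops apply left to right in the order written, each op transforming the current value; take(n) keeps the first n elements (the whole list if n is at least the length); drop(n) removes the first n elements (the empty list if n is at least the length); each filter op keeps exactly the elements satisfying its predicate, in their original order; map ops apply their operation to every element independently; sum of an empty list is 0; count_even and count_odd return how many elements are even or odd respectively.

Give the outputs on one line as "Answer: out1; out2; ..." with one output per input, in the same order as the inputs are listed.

6; 3; 4; 2; 4; 3

Execution, op by op:
  [-40, -4, 1, -45, -49, -20, 43, -7, 10] -> [10, -7, 43, -20, -49, -45, 1, -4, -40] -> [-10, 7, -43, 20, 49, 45, -1, 4, 40] -> [7, 20, 49, 45, 4, 40] -> 6
  [-50, -27, 24, 21, -39] -> [-39, 21, 24, -27, -50] -> [39, -21, -24, 27, 50] -> [39, 27, 50] -> 3
  [-49, 24, 8, -1, -12, 38, -34, 37] -> [37, -34, 38, -12, -1, 8, 24, -49] -> [-37, 34, -38, 12, 1, -8, -24, 49] -> [34, 12, 1, 49] -> 4
  [47, -33, 0, 26] -> [26, 0, -33, 47] -> [-26, 0, 33, -47] -> [0, 33] -> 2
  [43, -22, -9, -12, -12] -> [-12, -12, -9, -22, 43] -> [12, 12, 9, 22, -43] -> [12, 12, 9, 22] -> 4
  [-19, -39, -1] -> [-1, -39, -19] -> [1, 39, 19] -> [1, 39, 19] -> 3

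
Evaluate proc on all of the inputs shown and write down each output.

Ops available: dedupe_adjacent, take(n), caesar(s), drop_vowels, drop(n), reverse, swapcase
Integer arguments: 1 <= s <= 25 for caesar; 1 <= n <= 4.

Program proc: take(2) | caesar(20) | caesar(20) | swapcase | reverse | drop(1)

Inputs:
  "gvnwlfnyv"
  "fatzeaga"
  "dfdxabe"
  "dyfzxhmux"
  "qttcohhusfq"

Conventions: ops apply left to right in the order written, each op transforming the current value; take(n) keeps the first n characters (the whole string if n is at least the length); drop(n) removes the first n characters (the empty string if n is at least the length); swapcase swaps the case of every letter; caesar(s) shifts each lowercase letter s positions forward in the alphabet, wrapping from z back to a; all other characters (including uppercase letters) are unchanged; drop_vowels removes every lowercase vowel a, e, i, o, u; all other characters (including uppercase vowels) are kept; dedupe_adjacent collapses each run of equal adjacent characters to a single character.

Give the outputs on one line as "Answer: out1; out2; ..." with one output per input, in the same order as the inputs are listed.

"U"; "T"; "R"; "R"; "E"

Execution, op by op:
  "gvnwlfnyv" -> "gv" -> "ap" -> "uj" -> "UJ" -> "JU" -> "U"
  "fatzeaga" -> "fa" -> "zu" -> "to" -> "TO" -> "OT" -> "T"
  "dfdxabe" -> "df" -> "xz" -> "rt" -> "RT" -> "TR" -> "R"
  "dyfzxhmux" -> "dy" -> "xs" -> "rm" -> "RM" -> "MR" -> "R"
  "qttcohhusfq" -> "qt" -> "kn" -> "eh" -> "EH" -> "HE" -> "E"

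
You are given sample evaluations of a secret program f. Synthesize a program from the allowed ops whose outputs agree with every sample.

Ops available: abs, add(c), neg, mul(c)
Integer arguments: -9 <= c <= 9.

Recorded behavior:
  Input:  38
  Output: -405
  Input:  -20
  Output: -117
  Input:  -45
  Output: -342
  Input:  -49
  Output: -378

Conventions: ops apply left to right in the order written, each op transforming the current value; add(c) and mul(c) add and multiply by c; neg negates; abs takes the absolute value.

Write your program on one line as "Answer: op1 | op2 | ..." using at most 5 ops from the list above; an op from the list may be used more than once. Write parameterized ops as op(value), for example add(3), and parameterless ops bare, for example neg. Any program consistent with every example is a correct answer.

add(5) | add(2) | abs | mul(-9)

Check, running the answer program on each example:
  38 -> 43 -> 45 -> 45 -> -405
  -20 -> -15 -> -13 -> 13 -> -117
  -45 -> -40 -> -38 -> 38 -> -342
  -49 -> -44 -> -42 -> 42 -> -378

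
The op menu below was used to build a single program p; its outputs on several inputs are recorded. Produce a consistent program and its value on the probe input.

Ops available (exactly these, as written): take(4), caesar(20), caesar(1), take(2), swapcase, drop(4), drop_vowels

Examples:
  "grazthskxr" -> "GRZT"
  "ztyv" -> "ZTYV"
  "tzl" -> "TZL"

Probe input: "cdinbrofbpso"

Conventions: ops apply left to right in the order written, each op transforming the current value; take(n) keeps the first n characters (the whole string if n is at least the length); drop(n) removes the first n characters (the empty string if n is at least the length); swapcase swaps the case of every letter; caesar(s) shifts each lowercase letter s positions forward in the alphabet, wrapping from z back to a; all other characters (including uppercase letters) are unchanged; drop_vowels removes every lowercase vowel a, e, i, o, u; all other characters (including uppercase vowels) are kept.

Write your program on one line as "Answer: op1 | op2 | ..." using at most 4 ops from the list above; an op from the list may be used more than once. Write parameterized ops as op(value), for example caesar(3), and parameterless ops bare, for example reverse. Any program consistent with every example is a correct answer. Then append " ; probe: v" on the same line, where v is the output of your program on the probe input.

drop_vowels | swapcase | take(4) ; probe: "CDNB"

Check, running the answer program on each example:
  "grazthskxr" -> "grzthskxr" -> "GRZTHSKXR" -> "GRZT"
  "ztyv" -> "ztyv" -> "ZTYV" -> "ZTYV"
  "tzl" -> "tzl" -> "TZL" -> "TZL"
  probe: "cdinbrofbpso" -> "cdnbrfbps" -> "CDNBRFBPS" -> "CDNB"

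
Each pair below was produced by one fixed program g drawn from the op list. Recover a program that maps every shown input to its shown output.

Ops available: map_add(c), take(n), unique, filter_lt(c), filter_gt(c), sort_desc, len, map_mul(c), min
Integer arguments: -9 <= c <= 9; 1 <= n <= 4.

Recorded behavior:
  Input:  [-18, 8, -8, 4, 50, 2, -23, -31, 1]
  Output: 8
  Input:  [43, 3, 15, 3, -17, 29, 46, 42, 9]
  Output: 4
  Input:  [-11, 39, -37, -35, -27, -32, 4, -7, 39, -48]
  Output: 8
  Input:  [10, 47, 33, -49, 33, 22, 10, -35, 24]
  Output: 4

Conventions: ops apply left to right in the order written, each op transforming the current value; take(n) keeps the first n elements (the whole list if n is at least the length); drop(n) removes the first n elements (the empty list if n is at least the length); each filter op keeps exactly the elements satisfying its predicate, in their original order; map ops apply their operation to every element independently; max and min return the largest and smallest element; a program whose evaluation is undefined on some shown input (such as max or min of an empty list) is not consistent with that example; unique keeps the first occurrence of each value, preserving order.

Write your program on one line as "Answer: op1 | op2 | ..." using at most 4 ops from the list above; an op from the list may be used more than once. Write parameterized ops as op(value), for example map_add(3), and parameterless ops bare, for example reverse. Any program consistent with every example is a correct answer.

map_add(-6) | map_add(-9) | filter_lt(-2) | len

Check, running the answer program on each example:
  [-18, 8, -8, 4, 50, 2, -23, -31, 1] -> [-24, 2, -14, -2, 44, -4, -29, -37, -5] -> [-33, -7, -23, -11, 35, -13, -38, -46, -14] -> [-33, -7, -23, -11, -13, -38, -46, -14] -> 8
  [43, 3, 15, 3, -17, 29, 46, 42, 9] -> [37, -3, 9, -3, -23, 23, 40, 36, 3] -> [28, -12, 0, -12, -32, 14, 31, 27, -6] -> [-12, -12, -32, -6] -> 4
  [-11, 39, -37, -35, -27, -32, 4, -7, 39, -48] -> [-17, 33, -43, -41, -33, -38, -2, -13, 33, -54] -> [-26, 24, -52, -50, -42, -47, -11, -22, 24, -63] -> [-26, -52, -50, -42, -47, -11, -22, -63] -> 8
  [10, 47, 33, -49, 33, 22, 10, -35, 24] -> [4, 41, 27, -55, 27, 16, 4, -41, 18] -> [-5, 32, 18, -64, 18, 7, -5, -50, 9] -> [-5, -64, -5, -50] -> 4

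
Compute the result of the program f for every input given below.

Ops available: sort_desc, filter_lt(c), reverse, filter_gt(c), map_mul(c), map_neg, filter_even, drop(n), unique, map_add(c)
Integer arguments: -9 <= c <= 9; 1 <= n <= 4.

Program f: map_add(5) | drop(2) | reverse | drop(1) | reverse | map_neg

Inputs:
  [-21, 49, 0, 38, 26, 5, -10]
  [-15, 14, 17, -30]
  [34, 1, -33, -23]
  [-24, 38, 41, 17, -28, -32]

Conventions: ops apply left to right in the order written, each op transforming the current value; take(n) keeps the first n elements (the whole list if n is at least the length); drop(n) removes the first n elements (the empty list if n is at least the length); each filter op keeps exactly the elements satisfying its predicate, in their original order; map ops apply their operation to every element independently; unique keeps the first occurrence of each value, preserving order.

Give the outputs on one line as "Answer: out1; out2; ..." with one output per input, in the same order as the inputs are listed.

Execution, op by op:
  [-21, 49, 0, 38, 26, 5, -10] -> [-16, 54, 5, 43, 31, 10, -5] -> [5, 43, 31, 10, -5] -> [-5, 10, 31, 43, 5] -> [10, 31, 43, 5] -> [5, 43, 31, 10] -> [-5, -43, -31, -10]
  [-15, 14, 17, -30] -> [-10, 19, 22, -25] -> [22, -25] -> [-25, 22] -> [22] -> [22] -> [-22]
  [34, 1, -33, -23] -> [39, 6, -28, -18] -> [-28, -18] -> [-18, -28] -> [-28] -> [-28] -> [28]
  [-24, 38, 41, 17, -28, -32] -> [-19, 43, 46, 22, -23, -27] -> [46, 22, -23, -27] -> [-27, -23, 22, 46] -> [-23, 22, 46] -> [46, 22, -23] -> [-46, -22, 23]

[-5, -43, -31, -10]; [-22]; [28]; [-46, -22, 23]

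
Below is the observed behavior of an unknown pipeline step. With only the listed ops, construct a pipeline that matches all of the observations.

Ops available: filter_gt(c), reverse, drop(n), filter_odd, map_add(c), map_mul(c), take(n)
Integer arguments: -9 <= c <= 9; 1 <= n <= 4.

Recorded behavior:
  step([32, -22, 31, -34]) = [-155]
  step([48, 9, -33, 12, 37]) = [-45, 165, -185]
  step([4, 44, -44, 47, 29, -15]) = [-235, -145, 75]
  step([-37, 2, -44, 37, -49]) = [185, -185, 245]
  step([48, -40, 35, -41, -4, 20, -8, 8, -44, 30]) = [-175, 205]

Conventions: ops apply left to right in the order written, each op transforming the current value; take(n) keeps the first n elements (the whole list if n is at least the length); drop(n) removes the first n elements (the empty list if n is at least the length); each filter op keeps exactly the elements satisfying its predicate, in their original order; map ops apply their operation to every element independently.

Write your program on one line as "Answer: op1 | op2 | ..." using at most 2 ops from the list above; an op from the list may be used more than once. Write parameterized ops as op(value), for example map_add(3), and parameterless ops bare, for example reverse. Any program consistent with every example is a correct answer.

filter_odd | map_mul(-5)

Check, running the answer program on each example:
  [32, -22, 31, -34] -> [31] -> [-155]
  [48, 9, -33, 12, 37] -> [9, -33, 37] -> [-45, 165, -185]
  [4, 44, -44, 47, 29, -15] -> [47, 29, -15] -> [-235, -145, 75]
  [-37, 2, -44, 37, -49] -> [-37, 37, -49] -> [185, -185, 245]
  [48, -40, 35, -41, -4, 20, -8, 8, -44, 30] -> [35, -41] -> [-175, 205]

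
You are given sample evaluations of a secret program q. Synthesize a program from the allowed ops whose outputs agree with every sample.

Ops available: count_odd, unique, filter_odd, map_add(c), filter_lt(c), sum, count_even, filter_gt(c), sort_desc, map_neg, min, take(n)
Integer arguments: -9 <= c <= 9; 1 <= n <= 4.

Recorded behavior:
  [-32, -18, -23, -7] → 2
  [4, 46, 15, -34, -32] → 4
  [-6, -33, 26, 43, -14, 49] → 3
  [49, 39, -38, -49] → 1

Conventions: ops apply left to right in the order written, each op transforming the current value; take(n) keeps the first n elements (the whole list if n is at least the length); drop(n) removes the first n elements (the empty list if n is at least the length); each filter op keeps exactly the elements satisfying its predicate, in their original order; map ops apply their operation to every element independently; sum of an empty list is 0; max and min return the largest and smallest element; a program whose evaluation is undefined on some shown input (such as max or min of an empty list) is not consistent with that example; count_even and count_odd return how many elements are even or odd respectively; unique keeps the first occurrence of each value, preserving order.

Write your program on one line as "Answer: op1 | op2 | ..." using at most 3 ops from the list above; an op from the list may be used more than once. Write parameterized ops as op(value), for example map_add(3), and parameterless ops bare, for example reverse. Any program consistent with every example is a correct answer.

map_add(9) | map_neg | count_odd

Check, running the answer program on each example:
  [-32, -18, -23, -7] -> [-23, -9, -14, 2] -> [23, 9, 14, -2] -> 2
  [4, 46, 15, -34, -32] -> [13, 55, 24, -25, -23] -> [-13, -55, -24, 25, 23] -> 4
  [-6, -33, 26, 43, -14, 49] -> [3, -24, 35, 52, -5, 58] -> [-3, 24, -35, -52, 5, -58] -> 3
  [49, 39, -38, -49] -> [58, 48, -29, -40] -> [-58, -48, 29, 40] -> 1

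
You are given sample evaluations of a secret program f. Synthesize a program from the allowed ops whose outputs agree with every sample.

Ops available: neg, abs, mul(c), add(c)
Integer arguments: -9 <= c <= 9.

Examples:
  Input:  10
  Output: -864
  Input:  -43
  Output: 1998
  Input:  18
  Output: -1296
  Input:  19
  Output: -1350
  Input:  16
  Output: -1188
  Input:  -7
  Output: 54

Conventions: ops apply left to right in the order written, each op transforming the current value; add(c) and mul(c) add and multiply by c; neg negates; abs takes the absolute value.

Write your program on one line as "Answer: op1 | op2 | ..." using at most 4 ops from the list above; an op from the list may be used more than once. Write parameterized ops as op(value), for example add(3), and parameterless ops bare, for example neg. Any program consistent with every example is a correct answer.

add(6) | mul(-9) | mul(6)

Check, running the answer program on each example:
  10 -> 16 -> -144 -> -864
  -43 -> -37 -> 333 -> 1998
  18 -> 24 -> -216 -> -1296
  19 -> 25 -> -225 -> -1350
  16 -> 22 -> -198 -> -1188
  -7 -> -1 -> 9 -> 54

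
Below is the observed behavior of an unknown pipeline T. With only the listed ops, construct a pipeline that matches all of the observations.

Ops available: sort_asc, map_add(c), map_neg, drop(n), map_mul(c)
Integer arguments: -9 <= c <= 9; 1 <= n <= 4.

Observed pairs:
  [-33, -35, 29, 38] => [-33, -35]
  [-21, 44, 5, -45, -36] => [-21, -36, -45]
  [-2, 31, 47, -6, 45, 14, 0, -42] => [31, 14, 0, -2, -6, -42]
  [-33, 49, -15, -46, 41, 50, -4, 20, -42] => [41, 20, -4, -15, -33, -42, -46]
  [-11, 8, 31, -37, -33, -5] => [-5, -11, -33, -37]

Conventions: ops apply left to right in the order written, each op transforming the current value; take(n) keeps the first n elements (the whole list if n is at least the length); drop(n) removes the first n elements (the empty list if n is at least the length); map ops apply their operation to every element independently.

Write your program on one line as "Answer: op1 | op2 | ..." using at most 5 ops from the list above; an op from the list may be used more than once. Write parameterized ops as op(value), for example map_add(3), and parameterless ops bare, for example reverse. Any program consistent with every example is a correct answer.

map_neg | sort_asc | drop(2) | map_neg

Check, running the answer program on each example:
  [-33, -35, 29, 38] -> [33, 35, -29, -38] -> [-38, -29, 33, 35] -> [33, 35] -> [-33, -35]
  [-21, 44, 5, -45, -36] -> [21, -44, -5, 45, 36] -> [-44, -5, 21, 36, 45] -> [21, 36, 45] -> [-21, -36, -45]
  [-2, 31, 47, -6, 45, 14, 0, -42] -> [2, -31, -47, 6, -45, -14, 0, 42] -> [-47, -45, -31, -14, 0, 2, 6, 42] -> [-31, -14, 0, 2, 6, 42] -> [31, 14, 0, -2, -6, -42]
  [-33, 49, -15, -46, 41, 50, -4, 20, -42] -> [33, -49, 15, 46, -41, -50, 4, -20, 42] -> [-50, -49, -41, -20, 4, 15, 33, 42, 46] -> [-41, -20, 4, 15, 33, 42, 46] -> [41, 20, -4, -15, -33, -42, -46]
  [-11, 8, 31, -37, -33, -5] -> [11, -8, -31, 37, 33, 5] -> [-31, -8, 5, 11, 33, 37] -> [5, 11, 33, 37] -> [-5, -11, -33, -37]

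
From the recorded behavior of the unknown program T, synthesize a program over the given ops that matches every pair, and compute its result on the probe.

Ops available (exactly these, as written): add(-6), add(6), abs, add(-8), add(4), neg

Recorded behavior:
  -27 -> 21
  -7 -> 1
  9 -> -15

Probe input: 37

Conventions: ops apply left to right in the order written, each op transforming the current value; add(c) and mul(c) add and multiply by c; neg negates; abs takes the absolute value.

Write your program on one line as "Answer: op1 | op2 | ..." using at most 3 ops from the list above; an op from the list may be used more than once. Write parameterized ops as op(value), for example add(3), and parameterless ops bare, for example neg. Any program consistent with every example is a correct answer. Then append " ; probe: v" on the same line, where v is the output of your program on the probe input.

neg | add(-6) ; probe: -43

Check, running the answer program on each example:
  -27 -> 27 -> 21
  -7 -> 7 -> 1
  9 -> -9 -> -15
  probe: 37 -> -37 -> -43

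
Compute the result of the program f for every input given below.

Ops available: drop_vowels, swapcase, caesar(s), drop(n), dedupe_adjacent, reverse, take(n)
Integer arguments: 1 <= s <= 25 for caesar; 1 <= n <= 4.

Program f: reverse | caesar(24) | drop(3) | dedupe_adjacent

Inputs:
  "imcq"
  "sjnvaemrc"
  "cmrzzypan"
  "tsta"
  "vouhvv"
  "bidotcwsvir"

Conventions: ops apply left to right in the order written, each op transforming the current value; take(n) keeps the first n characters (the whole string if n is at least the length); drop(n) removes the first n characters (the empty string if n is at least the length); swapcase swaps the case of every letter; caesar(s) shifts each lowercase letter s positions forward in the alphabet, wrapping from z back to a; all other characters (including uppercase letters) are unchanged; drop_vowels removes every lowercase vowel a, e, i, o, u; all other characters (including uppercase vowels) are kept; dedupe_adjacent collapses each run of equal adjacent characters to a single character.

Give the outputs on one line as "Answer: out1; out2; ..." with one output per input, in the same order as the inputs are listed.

Execution, op by op:
  "imcq" -> "qcmi" -> "oakg" -> "g" -> "g"
  "sjnvaemrc" -> "crmeavnjs" -> "apkcytlhq" -> "cytlhq" -> "cytlhq"
  "cmrzzypan" -> "napyzzrmc" -> "lynwxxpka" -> "wxxpka" -> "wxpka"
  "tsta" -> "atst" -> "yrqr" -> "r" -> "r"
  "vouhvv" -> "vvhuov" -> "ttfsmt" -> "smt" -> "smt"
  "bidotcwsvir" -> "rivswctodib" -> "pgtquarmbgz" -> "quarmbgz" -> "quarmbgz"

"g"; "cytlhq"; "wxpka"; "r"; "smt"; "quarmbgz"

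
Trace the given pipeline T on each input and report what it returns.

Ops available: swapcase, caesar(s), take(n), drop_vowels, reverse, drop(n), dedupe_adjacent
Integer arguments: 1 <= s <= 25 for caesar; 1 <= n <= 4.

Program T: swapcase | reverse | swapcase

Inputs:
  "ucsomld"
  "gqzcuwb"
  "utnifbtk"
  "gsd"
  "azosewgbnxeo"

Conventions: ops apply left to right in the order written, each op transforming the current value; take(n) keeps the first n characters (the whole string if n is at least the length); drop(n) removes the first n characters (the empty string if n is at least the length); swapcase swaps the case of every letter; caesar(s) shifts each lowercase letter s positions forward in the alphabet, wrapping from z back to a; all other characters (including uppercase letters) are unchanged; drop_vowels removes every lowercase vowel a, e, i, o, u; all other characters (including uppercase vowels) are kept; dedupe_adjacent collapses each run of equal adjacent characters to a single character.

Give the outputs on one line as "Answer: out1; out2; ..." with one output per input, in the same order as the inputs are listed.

Execution, op by op:
  "ucsomld" -> "UCSOMLD" -> "DLMOSCU" -> "dlmoscu"
  "gqzcuwb" -> "GQZCUWB" -> "BWUCZQG" -> "bwuczqg"
  "utnifbtk" -> "UTNIFBTK" -> "KTBFINTU" -> "ktbfintu"
  "gsd" -> "GSD" -> "DSG" -> "dsg"
  "azosewgbnxeo" -> "AZOSEWGBNXEO" -> "OEXNBGWESOZA" -> "oexnbgwesoza"

"dlmoscu"; "bwuczqg"; "ktbfintu"; "dsg"; "oexnbgwesoza"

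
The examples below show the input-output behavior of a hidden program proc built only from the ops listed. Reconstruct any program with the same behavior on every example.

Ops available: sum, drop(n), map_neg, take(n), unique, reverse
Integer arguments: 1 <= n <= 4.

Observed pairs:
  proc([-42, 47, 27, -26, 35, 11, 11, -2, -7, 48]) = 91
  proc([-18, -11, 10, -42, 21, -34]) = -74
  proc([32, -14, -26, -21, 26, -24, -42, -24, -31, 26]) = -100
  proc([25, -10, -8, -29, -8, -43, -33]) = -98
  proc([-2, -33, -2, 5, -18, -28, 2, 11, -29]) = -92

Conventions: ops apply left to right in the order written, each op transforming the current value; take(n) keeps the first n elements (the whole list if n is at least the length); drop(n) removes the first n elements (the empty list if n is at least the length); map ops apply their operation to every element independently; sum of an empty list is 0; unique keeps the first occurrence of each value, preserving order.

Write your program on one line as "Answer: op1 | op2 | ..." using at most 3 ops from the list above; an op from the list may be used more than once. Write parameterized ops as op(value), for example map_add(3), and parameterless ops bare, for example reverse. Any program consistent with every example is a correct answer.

unique | sum

Check, running the answer program on each example:
  [-42, 47, 27, -26, 35, 11, 11, -2, -7, 48] -> [-42, 47, 27, -26, 35, 11, -2, -7, 48] -> 91
  [-18, -11, 10, -42, 21, -34] -> [-18, -11, 10, -42, 21, -34] -> -74
  [32, -14, -26, -21, 26, -24, -42, -24, -31, 26] -> [32, -14, -26, -21, 26, -24, -42, -31] -> -100
  [25, -10, -8, -29, -8, -43, -33] -> [25, -10, -8, -29, -43, -33] -> -98
  [-2, -33, -2, 5, -18, -28, 2, 11, -29] -> [-2, -33, 5, -18, -28, 2, 11, -29] -> -92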